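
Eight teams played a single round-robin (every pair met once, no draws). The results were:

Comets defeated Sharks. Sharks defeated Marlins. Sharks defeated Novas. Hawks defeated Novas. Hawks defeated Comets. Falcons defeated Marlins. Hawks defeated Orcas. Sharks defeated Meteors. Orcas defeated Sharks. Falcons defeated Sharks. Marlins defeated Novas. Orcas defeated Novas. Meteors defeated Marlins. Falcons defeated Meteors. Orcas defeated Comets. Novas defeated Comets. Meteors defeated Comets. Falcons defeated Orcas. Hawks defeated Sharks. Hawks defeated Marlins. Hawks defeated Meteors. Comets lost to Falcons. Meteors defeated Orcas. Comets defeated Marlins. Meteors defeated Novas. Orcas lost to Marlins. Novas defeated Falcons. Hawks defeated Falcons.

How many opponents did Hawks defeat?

7

Hawks' results: beat Orcas, Comets, Sharks, Meteors, Falcons, Novas, Marlins; lost to no one.
That is 7 wins.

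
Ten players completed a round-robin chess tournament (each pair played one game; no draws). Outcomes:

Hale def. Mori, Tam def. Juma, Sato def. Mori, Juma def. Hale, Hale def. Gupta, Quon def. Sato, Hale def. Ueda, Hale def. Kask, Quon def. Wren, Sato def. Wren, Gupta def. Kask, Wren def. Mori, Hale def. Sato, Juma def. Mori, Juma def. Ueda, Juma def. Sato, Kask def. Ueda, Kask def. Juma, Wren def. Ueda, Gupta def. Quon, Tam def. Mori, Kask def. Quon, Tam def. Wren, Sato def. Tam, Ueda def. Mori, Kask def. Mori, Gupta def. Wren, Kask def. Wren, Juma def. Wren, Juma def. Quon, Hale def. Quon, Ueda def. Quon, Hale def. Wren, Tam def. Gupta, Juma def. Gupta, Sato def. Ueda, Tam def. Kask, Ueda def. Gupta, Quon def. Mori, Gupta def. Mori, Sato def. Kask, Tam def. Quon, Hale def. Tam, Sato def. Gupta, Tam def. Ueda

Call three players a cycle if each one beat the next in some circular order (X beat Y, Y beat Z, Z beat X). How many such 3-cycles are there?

12

Win totals: Ueda 3, Gupta 4, Tam 7, Sato 6, Wren 2, Mori 0, Kask 5, Quon 3, Juma 7, Hale 8.
A player with w wins dominates both others in C(w,2) triples; summing gives 3 + 6 + 21 + 15 + 1 + 0 + 10 + 3 + 21 + 28 = 108 transitive triples.
Total triples C(10,3) = 120, so cyclic triples = 120 − 108 = 12.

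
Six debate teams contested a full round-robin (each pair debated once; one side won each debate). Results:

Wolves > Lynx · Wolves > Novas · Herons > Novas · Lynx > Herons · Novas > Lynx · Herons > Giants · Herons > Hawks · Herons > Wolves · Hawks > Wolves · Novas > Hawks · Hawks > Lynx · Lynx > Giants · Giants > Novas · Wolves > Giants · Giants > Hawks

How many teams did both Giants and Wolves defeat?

Giants beat: Hawks, Novas.
Wolves beat: Giants, Novas, Lynx.
Both beat: Novas — 1.

1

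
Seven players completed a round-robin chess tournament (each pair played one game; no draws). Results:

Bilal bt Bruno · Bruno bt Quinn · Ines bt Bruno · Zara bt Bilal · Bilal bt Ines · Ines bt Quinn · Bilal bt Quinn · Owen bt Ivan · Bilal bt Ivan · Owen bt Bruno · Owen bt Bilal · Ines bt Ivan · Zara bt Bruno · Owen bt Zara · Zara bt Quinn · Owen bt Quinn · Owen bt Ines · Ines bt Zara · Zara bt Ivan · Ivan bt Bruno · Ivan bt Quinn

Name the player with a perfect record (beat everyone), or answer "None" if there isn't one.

Owen has 6 wins out of 6 opponents — a perfect record.

Owen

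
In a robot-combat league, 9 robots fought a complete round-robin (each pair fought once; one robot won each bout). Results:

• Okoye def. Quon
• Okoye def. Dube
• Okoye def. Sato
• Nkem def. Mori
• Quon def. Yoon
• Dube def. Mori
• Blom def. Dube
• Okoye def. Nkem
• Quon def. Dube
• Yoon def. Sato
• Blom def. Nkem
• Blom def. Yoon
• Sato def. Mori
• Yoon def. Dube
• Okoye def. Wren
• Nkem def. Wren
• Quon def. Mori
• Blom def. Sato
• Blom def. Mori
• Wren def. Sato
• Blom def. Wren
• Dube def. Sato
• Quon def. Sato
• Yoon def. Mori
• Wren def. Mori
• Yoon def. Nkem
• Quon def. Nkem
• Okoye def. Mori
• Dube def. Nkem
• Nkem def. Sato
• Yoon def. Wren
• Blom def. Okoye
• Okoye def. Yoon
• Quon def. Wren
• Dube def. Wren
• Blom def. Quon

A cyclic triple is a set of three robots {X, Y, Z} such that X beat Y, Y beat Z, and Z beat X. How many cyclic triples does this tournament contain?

0

Win totals: Blom 8, Mori 0, Yoon 5, Okoye 7, Quon 6, Dube 4, Sato 1, Wren 2, Nkem 3.
A robot with w wins dominates both others in C(w,2) triples; summing gives 28 + 0 + 10 + 21 + 15 + 6 + 0 + 1 + 3 = 84 transitive triples.
Total triples C(9,3) = 84, so cyclic triples = 84 − 84 = 0.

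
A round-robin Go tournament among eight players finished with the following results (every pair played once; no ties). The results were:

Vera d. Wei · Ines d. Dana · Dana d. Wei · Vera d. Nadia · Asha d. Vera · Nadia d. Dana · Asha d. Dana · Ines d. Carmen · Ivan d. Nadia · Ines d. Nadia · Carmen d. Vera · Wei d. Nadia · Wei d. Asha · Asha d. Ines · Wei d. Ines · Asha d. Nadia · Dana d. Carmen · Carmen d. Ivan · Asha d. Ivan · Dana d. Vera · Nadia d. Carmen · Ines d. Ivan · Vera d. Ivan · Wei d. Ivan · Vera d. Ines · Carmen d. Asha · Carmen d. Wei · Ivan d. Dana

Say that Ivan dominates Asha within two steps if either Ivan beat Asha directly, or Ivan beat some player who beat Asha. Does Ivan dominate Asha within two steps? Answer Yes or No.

Ivan did not beat Asha directly.
Ivan beat Nadia, Dana, but each of them lost to Asha. No two-step path.

No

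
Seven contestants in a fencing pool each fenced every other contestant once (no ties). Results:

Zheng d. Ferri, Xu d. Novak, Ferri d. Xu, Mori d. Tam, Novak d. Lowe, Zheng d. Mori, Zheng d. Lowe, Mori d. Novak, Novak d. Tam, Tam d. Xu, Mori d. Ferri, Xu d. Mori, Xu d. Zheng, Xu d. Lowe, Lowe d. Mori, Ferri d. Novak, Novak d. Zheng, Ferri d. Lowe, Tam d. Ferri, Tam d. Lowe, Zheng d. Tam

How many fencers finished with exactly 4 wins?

Win totals: Lowe 1, Ferri 3, Novak 3, Mori 3, Zheng 4, Xu 4, Tam 3.
Exactly 4: Zheng, Xu — 2 fencers.

2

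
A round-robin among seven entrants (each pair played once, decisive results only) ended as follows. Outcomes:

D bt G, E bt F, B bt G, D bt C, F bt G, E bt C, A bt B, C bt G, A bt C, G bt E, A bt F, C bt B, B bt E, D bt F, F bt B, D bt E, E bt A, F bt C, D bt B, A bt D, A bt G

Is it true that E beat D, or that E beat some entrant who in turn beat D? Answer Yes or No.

E did not beat D directly.
E beat A, C, F. Of those, A beat D.

Yes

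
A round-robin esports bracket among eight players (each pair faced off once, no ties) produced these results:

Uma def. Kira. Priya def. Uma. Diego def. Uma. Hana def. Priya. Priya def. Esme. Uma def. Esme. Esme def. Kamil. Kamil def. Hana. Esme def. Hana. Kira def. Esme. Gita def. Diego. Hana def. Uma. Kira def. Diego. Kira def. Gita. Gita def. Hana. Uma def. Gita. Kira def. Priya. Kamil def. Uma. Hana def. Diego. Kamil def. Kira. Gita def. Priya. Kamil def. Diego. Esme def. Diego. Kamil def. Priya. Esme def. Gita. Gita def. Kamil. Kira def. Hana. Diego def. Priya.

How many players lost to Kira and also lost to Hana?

Kira beat: Esme, Diego, Priya, Hana, Gita.
Hana beat: Uma, Diego, Priya.
Both beat: Diego, Priya — 2.

2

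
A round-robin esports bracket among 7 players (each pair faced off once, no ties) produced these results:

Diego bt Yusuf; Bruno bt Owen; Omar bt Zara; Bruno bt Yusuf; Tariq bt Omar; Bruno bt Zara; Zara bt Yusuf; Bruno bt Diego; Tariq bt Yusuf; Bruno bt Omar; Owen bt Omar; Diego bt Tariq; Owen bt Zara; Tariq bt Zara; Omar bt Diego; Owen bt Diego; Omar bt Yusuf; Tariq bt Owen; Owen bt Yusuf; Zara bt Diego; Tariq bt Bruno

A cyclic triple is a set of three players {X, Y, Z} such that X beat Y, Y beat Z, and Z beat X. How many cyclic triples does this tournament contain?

4

Win totals: Tariq 5, Zara 2, Bruno 5, Yusuf 0, Omar 3, Diego 2, Owen 4.
A player with w wins dominates both others in C(w,2) triples; summing gives 10 + 1 + 10 + 0 + 3 + 1 + 6 = 31 transitive triples.
Total triples C(7,3) = 35, so cyclic triples = 35 − 31 = 4.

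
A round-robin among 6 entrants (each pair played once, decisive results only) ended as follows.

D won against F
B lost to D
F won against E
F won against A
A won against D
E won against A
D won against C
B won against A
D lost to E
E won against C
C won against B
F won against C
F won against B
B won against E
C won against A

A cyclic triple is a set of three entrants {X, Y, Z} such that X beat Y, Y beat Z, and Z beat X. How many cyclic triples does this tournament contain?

Win totals: A 1, B 2, C 2, D 3, E 3, F 4.
An entrant with w wins dominates both others in C(w,2) triples; summing gives 0 + 1 + 1 + 3 + 3 + 6 = 14 transitive triples.
Total triples C(6,3) = 20, so cyclic triples = 20 − 14 = 6.

6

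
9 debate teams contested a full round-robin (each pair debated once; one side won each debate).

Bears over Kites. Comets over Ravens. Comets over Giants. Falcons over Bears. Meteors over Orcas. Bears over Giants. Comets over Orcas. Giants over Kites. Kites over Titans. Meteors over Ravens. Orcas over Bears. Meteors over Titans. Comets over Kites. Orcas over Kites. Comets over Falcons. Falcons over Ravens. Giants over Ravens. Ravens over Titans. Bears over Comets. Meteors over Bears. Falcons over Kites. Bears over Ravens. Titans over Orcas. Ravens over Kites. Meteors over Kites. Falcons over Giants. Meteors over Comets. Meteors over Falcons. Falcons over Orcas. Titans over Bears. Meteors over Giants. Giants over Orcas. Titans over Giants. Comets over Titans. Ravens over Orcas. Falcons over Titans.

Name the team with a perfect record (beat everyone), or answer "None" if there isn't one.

Meteors has 8 wins out of 8 opponents — a perfect record.

Meteors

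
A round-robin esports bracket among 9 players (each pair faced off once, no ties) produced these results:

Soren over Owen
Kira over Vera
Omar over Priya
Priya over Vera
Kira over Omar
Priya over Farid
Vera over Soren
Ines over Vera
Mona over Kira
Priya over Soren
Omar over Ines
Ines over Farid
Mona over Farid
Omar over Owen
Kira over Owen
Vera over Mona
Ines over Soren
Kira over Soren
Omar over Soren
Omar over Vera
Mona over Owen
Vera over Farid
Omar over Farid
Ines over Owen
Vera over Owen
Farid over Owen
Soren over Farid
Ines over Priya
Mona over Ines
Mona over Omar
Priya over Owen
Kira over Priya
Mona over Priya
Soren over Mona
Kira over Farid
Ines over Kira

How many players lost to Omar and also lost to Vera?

Omar beat: Priya, Ines, Farid, Vera, Owen, Soren.
Vera beat: Farid, Owen, Soren, Mona.
Both beat: Farid, Owen, Soren — 3.

3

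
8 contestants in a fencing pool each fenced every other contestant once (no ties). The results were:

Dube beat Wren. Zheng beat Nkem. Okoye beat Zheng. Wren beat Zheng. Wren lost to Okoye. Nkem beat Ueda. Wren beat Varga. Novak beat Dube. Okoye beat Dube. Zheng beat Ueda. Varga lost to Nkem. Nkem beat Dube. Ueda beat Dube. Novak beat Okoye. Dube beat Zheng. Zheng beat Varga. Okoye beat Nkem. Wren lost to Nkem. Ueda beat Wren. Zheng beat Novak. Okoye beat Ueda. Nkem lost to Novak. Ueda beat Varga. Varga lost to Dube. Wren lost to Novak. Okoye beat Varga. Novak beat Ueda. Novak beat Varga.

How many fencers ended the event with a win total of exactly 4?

Win totals: Novak 6, Dube 3, Zheng 4, Okoye 6, Wren 2, Ueda 3, Nkem 4, Varga 0.
Exactly 4: Zheng, Nkem — 2 fencers.

2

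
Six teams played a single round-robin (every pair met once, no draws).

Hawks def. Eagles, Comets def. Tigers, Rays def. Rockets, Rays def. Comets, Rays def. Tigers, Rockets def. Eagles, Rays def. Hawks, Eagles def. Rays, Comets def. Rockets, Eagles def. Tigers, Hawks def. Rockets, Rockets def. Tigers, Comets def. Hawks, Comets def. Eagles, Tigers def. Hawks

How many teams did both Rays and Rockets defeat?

Rays beat: Tigers, Comets, Hawks, Rockets.
Rockets beat: Tigers, Eagles.
Both beat: Tigers — 1.

1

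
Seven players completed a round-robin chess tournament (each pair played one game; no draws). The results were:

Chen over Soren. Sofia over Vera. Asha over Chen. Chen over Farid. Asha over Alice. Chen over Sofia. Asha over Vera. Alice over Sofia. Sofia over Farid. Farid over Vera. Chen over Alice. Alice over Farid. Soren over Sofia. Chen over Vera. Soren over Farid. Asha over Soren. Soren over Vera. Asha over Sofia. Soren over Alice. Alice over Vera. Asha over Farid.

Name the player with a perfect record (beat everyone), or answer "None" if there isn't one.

Asha

Asha has 6 wins out of 6 opponents — a perfect record.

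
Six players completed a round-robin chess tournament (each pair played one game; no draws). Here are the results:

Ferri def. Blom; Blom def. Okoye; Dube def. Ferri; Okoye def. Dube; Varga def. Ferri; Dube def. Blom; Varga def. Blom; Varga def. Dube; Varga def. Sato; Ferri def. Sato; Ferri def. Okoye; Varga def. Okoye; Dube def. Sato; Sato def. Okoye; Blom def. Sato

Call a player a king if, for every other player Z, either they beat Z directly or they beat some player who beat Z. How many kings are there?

1

Sato cannot reach Blom, Varga, Ferri in two steps.
Blom cannot reach Varga, Ferri in two steps.
Dube cannot reach Varga in two steps.
Varga reaches everyone (king).
Okoye cannot reach Varga in two steps.
Ferri cannot reach Varga in two steps.
Kings: Varga — 1.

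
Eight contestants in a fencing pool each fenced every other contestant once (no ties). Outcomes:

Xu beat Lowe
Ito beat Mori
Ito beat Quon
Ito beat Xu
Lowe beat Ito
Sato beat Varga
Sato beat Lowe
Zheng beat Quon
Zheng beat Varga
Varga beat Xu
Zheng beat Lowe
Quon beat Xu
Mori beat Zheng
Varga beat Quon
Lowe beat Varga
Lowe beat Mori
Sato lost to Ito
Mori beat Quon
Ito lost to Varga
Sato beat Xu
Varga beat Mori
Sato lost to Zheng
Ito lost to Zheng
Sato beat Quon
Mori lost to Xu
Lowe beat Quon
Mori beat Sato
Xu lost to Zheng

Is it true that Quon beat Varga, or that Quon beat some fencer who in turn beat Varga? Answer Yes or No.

Quon did not beat Varga directly.
Quon beat Xu, but each of them lost to Varga. No two-step path.

No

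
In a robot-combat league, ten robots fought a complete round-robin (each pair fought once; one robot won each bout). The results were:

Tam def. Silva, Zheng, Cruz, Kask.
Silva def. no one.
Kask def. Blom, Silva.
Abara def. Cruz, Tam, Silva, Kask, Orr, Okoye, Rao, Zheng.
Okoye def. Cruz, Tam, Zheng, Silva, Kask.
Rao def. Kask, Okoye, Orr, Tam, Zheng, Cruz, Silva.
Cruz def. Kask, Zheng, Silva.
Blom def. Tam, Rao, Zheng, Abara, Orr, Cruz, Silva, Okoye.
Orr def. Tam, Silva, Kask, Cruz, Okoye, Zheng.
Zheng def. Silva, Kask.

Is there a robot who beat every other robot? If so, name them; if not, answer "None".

None

Highest win total is Blom with 8 (out of 9 possible).
Blom lost to Kask, so no robot went undefeated.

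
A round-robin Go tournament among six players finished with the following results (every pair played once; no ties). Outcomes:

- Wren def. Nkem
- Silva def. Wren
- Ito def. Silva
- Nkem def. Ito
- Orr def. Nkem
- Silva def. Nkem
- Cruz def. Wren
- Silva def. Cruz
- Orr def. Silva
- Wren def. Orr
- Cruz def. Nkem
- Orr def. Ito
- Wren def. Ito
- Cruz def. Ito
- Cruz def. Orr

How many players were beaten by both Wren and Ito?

0

Wren beat: Ito, Nkem, Orr.
Ito beat: Silva.
No one was beaten by both.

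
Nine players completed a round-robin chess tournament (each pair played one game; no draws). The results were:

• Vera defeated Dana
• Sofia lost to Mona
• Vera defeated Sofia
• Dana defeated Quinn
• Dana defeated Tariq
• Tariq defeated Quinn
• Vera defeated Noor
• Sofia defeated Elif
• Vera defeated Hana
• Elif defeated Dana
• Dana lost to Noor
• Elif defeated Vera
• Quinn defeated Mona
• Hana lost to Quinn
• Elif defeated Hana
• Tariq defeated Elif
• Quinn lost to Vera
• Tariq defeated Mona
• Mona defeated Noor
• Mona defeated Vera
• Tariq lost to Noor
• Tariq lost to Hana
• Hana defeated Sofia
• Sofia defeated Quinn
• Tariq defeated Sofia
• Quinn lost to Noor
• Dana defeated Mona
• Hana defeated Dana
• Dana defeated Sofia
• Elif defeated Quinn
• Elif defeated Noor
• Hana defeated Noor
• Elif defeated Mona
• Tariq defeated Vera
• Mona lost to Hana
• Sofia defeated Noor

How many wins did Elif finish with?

6

Elif's results: beat Quinn, Dana, Hana, Noor, Mona, Vera; lost to Sofia, Tariq.
That is 6 wins.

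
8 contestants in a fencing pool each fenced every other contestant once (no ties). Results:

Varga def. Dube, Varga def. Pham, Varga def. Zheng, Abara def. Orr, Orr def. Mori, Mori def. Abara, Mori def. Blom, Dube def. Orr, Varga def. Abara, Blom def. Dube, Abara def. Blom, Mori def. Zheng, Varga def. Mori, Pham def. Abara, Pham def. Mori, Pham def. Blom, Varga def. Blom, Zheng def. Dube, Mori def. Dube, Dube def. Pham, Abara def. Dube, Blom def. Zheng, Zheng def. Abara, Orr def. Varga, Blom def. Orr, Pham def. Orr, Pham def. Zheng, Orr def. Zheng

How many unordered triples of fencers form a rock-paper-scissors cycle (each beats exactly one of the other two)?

Win totals: Zheng 2, Orr 3, Dube 2, Mori 4, Varga 6, Pham 5, Abara 3, Blom 3.
A fencer with w wins dominates both others in C(w,2) triples; summing gives 1 + 3 + 1 + 6 + 15 + 10 + 3 + 3 = 42 transitive triples.
Total triples C(8,3) = 56, so cyclic triples = 56 − 42 = 14.

14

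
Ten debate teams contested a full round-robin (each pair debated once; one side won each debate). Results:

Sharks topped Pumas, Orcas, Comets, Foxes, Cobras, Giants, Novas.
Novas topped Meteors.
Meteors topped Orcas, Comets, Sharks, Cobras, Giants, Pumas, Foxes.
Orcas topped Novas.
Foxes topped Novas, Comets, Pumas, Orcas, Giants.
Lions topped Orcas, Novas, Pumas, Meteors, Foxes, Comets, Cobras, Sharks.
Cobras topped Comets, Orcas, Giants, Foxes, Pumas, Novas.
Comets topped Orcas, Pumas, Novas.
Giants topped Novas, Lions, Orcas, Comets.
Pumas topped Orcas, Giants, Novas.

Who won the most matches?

Lions

Win totals: Sharks 7, Novas 1, Lions 8, Orcas 1, Meteors 7, Giants 4, Pumas 3, Comets 3, Cobras 6, Foxes 5.
Lions leads with 8 wins (next highest: 7).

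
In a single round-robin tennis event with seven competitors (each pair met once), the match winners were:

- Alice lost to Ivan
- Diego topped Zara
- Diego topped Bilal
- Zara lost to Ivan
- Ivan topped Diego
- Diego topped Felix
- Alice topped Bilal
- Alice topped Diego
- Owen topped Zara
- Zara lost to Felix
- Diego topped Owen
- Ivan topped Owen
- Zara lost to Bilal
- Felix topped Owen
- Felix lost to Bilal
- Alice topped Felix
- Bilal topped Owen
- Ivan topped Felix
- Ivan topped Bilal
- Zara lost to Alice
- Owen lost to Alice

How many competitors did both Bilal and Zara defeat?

0

Bilal beat: Owen, Zara, Felix.
Zara beat: no one.
No one was beaten by both.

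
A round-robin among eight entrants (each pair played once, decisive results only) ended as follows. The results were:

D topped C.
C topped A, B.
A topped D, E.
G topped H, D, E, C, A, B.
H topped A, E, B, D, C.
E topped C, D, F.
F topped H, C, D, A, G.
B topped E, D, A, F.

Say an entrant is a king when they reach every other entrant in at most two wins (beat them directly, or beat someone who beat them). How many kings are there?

A cannot reach B, G, H in two steps.
B reaches everyone (king).
C cannot reach G, H in two steps.
D cannot reach E, F, G, H in two steps.
E reaches everyone (king).
F reaches everyone (king).
G reaches everyone (king).
H cannot reach G in two steps.
Kings: B, E, F, G — 4.

4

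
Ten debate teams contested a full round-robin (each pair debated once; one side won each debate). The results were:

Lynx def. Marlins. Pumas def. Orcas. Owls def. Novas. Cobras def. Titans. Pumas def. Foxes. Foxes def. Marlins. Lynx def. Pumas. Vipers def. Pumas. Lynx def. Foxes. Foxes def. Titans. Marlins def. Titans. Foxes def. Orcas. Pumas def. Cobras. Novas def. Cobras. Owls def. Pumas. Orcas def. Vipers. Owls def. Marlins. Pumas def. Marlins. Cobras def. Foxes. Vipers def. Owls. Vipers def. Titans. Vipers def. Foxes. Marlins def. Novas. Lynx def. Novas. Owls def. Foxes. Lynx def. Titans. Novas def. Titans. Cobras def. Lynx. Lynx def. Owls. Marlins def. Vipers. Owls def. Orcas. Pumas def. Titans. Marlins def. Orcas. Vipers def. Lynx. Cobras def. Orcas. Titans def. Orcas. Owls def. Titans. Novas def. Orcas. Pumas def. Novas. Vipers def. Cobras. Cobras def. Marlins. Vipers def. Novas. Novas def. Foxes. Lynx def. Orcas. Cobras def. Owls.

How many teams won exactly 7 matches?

2

Win totals: Titans 1, Lynx 7, Marlins 4, Owls 6, Novas 4, Foxes 3, Vipers 7, Cobras 6, Pumas 6, Orcas 1.
Exactly 7: Lynx, Vipers — 2 teams.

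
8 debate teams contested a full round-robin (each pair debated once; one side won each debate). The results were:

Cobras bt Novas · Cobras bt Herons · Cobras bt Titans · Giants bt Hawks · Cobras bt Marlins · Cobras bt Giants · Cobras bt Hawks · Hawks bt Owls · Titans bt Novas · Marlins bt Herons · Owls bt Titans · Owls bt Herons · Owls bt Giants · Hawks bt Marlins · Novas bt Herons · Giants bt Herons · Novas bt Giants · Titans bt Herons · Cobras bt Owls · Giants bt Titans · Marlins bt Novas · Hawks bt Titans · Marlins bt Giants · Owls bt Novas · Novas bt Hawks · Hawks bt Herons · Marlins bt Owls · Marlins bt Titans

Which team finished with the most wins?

Win totals: Hawks 4, Novas 3, Giants 3, Owls 4, Cobras 7, Marlins 5, Herons 0, Titans 2.
Cobras leads with 7 wins (next highest: 5).

Cobras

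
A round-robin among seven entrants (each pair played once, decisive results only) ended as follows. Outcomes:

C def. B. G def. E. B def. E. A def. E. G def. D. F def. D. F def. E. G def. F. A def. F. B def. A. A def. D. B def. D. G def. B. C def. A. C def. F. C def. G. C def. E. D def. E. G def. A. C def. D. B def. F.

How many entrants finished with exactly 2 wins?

1

Win totals: A 3, B 4, C 6, D 1, E 0, F 2, G 5.
Exactly 2: F — 1 entrant.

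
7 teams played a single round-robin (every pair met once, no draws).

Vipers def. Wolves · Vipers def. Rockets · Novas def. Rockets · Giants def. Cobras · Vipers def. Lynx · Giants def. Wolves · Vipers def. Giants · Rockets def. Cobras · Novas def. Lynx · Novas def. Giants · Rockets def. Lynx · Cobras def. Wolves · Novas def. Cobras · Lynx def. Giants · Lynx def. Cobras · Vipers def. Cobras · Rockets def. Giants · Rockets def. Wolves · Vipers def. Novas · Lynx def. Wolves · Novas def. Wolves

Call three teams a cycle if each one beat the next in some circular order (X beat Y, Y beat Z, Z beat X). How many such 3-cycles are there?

Win totals: Rockets 4, Novas 5, Vipers 6, Giants 2, Cobras 1, Wolves 0, Lynx 3.
A team with w wins dominates both others in C(w,2) triples; summing gives 6 + 10 + 15 + 1 + 0 + 0 + 3 = 35 transitive triples.
Total triples C(7,3) = 35, so cyclic triples = 35 − 35 = 0.

0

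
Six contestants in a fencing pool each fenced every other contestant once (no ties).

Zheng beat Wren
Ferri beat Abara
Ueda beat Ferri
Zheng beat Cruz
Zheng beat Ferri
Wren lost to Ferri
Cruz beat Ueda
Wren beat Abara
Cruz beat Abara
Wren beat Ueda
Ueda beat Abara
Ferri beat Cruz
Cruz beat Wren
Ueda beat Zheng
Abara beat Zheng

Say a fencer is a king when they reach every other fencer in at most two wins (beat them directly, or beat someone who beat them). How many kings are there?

Cruz reaches everyone (king).
Ferri reaches everyone (king).
Zheng reaches everyone (king).
Wren cannot reach Cruz in two steps.
Ueda reaches everyone (king).
Abara cannot reach Ueda in two steps.
Kings: Cruz, Ferri, Zheng, Ueda — 4.

4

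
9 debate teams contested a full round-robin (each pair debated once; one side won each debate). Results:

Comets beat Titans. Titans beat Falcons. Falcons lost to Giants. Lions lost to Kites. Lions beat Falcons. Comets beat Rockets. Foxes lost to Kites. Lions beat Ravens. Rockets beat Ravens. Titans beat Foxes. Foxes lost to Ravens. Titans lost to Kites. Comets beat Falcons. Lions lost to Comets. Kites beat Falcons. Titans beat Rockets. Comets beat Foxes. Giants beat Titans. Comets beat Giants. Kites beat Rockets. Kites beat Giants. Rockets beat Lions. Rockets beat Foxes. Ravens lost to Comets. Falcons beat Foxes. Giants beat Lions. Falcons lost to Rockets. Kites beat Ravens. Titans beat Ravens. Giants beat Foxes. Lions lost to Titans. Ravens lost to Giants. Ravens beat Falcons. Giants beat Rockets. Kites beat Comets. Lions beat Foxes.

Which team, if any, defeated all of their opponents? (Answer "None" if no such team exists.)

Kites has 8 wins out of 8 opponents — a perfect record.

Kites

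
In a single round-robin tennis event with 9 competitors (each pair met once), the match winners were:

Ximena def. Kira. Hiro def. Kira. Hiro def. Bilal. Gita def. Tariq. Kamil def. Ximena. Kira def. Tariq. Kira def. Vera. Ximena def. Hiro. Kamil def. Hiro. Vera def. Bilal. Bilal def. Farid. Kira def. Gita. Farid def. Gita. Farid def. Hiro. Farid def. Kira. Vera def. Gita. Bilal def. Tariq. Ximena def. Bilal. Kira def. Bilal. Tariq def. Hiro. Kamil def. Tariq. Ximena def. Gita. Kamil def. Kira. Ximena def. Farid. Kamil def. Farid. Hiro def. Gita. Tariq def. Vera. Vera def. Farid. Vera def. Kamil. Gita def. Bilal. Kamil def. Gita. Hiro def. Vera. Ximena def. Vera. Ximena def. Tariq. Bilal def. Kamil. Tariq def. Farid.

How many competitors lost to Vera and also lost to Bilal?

Vera beat: Kamil, Bilal, Gita, Farid.
Bilal beat: Kamil, Tariq, Farid.
Both beat: Kamil, Farid — 2.

2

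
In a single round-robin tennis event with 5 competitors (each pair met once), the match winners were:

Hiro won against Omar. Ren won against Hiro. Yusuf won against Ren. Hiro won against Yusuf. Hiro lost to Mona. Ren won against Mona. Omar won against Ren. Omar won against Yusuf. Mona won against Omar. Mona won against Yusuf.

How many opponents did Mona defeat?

Mona's results: beat Hiro, Omar, Yusuf; lost to Ren.
That is 3 wins.

3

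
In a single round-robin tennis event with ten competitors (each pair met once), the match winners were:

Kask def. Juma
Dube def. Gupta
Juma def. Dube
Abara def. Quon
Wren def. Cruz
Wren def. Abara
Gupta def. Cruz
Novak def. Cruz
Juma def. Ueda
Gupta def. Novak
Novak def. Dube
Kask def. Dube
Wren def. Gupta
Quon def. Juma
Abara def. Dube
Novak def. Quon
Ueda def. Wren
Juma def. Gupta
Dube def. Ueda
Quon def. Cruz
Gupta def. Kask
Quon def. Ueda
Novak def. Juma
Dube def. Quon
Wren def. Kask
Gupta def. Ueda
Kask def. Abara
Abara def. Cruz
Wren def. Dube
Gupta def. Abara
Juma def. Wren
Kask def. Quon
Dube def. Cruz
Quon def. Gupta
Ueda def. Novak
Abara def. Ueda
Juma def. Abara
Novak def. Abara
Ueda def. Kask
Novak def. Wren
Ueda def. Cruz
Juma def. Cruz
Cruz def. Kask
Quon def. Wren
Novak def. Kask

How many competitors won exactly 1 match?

Win totals: Novak 7, Juma 6, Quon 5, Ueda 4, Gupta 5, Wren 5, Abara 4, Dube 4, Cruz 1, Kask 4.
Exactly 1: Cruz — 1 competitor.

1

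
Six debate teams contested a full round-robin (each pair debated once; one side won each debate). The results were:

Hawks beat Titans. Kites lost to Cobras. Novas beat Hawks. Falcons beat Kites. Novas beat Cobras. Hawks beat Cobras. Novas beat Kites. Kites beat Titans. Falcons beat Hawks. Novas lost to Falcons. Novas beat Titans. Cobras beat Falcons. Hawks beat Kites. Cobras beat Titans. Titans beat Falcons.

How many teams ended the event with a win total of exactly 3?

Win totals: Titans 1, Hawks 3, Cobras 3, Novas 4, Falcons 3, Kites 1.
Exactly 3: Hawks, Cobras, Falcons — 3 teams.

3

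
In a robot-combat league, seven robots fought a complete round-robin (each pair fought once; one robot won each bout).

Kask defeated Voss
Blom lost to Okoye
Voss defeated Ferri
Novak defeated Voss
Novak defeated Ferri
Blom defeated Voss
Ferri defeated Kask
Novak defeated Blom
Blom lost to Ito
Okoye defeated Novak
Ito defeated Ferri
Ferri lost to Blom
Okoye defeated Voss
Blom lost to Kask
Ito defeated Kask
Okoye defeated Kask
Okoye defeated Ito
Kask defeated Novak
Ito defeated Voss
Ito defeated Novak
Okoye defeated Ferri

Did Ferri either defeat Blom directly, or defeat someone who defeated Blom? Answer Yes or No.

Yes

Ferri did not beat Blom directly.
Ferri beat Kask. Of those, Kask beat Blom.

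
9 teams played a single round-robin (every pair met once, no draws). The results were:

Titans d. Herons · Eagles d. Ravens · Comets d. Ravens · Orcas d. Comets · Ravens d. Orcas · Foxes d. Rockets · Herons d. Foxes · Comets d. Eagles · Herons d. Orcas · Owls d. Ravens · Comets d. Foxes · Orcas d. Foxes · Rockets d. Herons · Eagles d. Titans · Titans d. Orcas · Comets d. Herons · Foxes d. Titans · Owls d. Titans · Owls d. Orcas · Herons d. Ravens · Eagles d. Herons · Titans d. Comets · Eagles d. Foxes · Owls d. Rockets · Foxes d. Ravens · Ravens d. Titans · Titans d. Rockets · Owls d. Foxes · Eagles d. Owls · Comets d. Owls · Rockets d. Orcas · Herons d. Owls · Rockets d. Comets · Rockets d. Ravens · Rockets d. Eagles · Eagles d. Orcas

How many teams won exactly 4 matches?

Win totals: Comets 5, Foxes 3, Rockets 5, Eagles 6, Ravens 2, Titans 4, Owls 5, Herons 4, Orcas 2.
Exactly 4: Titans, Herons — 2 teams.

2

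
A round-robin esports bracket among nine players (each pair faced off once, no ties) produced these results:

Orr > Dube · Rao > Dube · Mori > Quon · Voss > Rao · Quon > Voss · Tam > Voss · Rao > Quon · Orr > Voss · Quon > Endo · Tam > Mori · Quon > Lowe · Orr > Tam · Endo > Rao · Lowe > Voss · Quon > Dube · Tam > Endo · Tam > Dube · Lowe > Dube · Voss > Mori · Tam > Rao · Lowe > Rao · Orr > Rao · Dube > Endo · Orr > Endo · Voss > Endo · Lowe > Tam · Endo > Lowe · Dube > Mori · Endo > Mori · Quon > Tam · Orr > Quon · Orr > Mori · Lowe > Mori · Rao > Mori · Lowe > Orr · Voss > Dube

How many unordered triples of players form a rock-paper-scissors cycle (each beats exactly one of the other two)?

15

Win totals: Orr 7, Rao 3, Tam 5, Quon 5, Voss 4, Lowe 6, Endo 3, Dube 2, Mori 1.
A player with w wins dominates both others in C(w,2) triples; summing gives 21 + 3 + 10 + 10 + 6 + 15 + 3 + 1 + 0 = 69 transitive triples.
Total triples C(9,3) = 84, so cyclic triples = 84 − 69 = 15.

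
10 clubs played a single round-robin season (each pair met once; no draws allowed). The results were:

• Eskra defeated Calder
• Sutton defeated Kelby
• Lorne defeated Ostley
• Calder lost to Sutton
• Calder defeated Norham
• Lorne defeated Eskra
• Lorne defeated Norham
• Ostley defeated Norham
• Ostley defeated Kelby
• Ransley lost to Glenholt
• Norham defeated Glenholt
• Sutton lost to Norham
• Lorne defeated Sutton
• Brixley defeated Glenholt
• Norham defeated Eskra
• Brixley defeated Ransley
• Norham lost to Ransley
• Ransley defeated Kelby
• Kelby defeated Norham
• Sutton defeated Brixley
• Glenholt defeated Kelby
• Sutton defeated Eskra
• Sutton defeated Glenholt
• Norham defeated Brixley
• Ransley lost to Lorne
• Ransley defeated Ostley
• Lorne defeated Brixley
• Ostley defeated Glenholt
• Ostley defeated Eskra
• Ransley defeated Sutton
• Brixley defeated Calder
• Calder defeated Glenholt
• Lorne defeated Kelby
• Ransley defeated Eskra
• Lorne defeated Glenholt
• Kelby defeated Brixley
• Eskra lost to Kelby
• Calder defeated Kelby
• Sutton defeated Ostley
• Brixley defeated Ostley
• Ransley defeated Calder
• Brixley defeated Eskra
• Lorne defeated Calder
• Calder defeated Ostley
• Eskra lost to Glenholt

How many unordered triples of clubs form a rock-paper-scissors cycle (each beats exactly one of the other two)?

20

Win totals: Sutton 6, Ransley 6, Norham 4, Glenholt 3, Calder 4, Brixley 5, Lorne 9, Eskra 1, Kelby 3, Ostley 4.
A club with w wins dominates both others in C(w,2) triples; summing gives 15 + 15 + 6 + 3 + 6 + 10 + 36 + 0 + 3 + 6 = 100 transitive triples.
Total triples C(10,3) = 120, so cyclic triples = 120 − 100 = 20.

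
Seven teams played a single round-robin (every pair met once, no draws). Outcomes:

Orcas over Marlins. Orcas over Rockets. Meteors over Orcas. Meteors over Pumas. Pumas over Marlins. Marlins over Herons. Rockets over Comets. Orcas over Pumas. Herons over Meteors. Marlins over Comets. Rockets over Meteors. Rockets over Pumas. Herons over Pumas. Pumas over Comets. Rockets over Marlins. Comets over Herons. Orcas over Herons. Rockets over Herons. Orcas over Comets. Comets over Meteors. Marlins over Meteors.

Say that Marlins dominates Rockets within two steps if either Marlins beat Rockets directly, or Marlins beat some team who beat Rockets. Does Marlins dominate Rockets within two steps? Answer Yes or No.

No

Marlins did not beat Rockets directly.
Marlins beat Comets, Meteors, Herons, but each of them lost to Rockets. No two-step path.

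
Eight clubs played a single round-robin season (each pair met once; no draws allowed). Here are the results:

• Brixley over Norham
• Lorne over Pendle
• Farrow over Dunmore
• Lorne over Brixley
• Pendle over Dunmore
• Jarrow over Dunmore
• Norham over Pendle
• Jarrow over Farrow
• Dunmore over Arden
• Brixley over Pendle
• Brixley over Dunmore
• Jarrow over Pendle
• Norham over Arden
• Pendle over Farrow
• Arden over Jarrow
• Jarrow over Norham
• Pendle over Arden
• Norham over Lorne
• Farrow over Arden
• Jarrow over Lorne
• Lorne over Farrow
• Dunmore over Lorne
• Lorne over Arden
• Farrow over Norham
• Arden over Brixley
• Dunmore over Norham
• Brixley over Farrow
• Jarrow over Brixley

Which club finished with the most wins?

Win totals: Pendle 3, Arden 2, Norham 3, Lorne 4, Farrow 3, Jarrow 6, Dunmore 3, Brixley 4.
Jarrow leads with 6 wins (next highest: 4).

Jarrow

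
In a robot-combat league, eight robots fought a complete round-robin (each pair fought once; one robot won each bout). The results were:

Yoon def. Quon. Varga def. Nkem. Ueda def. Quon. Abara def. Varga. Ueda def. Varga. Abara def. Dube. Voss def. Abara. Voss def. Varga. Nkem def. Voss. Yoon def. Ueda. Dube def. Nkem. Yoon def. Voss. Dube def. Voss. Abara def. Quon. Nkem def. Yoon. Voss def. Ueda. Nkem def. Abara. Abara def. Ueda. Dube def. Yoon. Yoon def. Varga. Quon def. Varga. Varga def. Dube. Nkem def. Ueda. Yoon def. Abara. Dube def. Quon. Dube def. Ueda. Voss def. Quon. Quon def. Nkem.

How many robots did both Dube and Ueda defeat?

1

Dube beat: Yoon, Nkem, Ueda, Quon, Voss.
Ueda beat: Varga, Quon.
Both beat: Quon — 1.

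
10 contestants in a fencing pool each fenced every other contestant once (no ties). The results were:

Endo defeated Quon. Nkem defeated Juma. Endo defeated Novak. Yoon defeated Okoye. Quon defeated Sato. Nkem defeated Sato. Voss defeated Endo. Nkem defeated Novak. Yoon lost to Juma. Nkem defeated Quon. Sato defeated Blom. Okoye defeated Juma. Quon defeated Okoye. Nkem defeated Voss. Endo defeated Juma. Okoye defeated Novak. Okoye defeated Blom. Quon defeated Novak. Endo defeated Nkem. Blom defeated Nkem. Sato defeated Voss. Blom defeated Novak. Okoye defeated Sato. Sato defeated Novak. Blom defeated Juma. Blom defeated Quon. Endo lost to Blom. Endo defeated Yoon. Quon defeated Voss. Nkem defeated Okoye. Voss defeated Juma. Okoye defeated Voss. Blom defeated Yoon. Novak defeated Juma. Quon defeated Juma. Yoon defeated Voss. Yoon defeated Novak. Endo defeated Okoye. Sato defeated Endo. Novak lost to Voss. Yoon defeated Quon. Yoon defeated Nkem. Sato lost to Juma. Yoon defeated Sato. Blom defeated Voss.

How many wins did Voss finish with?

Voss' results: beat Juma, Endo, Novak; lost to Nkem, Quon, Blom, Sato, Yoon, Okoye.
That is 3 wins.

3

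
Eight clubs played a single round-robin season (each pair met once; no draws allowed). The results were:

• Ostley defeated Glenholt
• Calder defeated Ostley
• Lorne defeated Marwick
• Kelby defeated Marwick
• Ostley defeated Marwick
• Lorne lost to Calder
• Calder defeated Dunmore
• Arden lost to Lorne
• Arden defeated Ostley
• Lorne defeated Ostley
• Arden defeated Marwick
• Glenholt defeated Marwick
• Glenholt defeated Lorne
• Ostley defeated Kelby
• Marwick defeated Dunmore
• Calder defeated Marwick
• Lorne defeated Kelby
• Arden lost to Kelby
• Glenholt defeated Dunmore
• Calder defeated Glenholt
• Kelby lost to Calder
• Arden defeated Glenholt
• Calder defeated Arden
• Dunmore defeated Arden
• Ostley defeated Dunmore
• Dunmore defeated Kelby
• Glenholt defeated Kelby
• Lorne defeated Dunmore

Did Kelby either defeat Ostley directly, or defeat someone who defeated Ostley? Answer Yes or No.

Yes

Kelby did not beat Ostley directly.
Kelby beat Marwick, Arden. Of those, Arden beat Ostley.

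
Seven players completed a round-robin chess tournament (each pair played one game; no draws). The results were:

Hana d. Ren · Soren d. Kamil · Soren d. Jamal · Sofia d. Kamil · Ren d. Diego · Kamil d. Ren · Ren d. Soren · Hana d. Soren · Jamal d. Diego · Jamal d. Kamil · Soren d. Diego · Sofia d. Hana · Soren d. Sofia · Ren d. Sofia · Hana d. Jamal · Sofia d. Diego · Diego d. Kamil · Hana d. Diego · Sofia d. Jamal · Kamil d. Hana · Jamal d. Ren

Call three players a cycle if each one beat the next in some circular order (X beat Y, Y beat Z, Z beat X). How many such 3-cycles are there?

Win totals: Jamal 3, Sofia 4, Soren 4, Hana 4, Diego 1, Kamil 2, Ren 3.
A player with w wins dominates both others in C(w,2) triples; summing gives 3 + 6 + 6 + 6 + 0 + 1 + 3 = 25 transitive triples.
Total triples C(7,3) = 35, so cyclic triples = 35 − 25 = 10.

10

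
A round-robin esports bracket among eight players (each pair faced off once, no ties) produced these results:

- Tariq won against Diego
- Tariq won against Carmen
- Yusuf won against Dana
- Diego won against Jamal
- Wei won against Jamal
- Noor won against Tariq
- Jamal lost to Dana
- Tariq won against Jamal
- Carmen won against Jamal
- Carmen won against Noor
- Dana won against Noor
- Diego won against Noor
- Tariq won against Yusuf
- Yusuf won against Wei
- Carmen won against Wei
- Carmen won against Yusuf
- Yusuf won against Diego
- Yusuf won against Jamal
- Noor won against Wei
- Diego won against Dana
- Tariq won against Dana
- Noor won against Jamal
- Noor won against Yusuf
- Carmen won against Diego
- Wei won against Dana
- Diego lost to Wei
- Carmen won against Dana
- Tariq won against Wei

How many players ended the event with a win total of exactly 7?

Win totals: Jamal 0, Carmen 6, Dana 2, Tariq 6, Yusuf 4, Wei 3, Noor 4, Diego 3.
No player has exactly 7 wins.

0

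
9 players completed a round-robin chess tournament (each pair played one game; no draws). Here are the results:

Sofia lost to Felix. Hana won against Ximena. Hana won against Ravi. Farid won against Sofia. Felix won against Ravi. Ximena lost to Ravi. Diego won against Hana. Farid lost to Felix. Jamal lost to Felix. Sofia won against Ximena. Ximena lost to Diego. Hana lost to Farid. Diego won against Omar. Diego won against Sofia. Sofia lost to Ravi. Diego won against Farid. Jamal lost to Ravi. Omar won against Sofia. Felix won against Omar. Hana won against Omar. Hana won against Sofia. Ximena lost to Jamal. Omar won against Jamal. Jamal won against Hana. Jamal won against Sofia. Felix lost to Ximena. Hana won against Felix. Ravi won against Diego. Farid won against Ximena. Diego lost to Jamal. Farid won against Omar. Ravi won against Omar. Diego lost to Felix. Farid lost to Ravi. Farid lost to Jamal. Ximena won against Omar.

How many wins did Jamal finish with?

Jamal's results: beat Hana, Farid, Ximena, Sofia, Diego; lost to Felix, Ravi, Omar.
That is 5 wins.

5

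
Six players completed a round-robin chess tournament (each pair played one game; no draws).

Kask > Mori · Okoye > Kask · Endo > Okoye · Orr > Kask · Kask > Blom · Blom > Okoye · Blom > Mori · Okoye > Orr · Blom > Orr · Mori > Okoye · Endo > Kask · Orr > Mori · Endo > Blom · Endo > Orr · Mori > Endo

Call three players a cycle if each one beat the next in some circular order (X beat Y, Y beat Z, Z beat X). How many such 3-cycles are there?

Win totals: Orr 2, Kask 2, Endo 4, Okoye 2, Mori 2, Blom 3.
A player with w wins dominates both others in C(w,2) triples; summing gives 1 + 1 + 6 + 1 + 1 + 3 = 13 transitive triples.
Total triples C(6,3) = 20, so cyclic triples = 20 − 13 = 7.

7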